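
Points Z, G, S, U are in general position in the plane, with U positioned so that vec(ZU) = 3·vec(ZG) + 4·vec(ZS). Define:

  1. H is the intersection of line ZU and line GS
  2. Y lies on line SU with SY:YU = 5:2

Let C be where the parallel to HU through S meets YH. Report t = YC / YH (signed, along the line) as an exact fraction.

t = -5/2

Set Z = (0, 0), G = (1, 0), S = (0, 1), U = (3, 4); any affine frame gives the same invariant.
1. H is the intersection of line ZU and line GS ⇒ H = (3/7, 4/7)
2. Y lies on line SU with SY:YU = 5:2 ⇒ Y = (15/7, 22/7)
through S parallel to HU: direction (18/7, 24/7); meets YH at C = (45/7, 67/7)
C = Y + t·(H−Y) with t = -5/2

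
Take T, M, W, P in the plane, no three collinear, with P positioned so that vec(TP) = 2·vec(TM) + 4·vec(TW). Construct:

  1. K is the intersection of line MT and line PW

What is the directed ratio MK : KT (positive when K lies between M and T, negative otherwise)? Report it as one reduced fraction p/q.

Assign T = (0, 0), M = (1, 0), W = (0, 1), P = (2, 4) — the answer is frame-independent, so this choice is without loss of generality.
1. K is the intersection of line MT and line PW ⇒ K = (-2/3, 0)
K = M + t·(T−M) with t = 5/3, so MK:KT = t:(1−t) = 5/3:-2/3

MK:KT = -5/2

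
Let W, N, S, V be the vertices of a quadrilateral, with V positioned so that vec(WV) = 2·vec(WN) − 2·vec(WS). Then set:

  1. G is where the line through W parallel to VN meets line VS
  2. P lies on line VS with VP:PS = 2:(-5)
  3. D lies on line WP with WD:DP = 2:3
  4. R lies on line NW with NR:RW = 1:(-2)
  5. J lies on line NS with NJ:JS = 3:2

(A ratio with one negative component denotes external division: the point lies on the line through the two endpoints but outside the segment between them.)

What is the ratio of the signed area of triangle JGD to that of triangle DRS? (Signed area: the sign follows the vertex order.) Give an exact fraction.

[JGD]:[DRS] = 79/145

Assign W = (0, 0), N = (1, 0), S = (0, 1), V = (2, -2) — the answer is frame-independent, so this choice is without loss of generality.
1. G is where the line through W parallel to VN meets line VS ⇒ G = (-2, 4)
2. P lies on line VS with VP:PS = 2:(-5) ⇒ P = (10/3, -4)
3. D lies on line WP with WD:DP = 2:3 ⇒ D = (4/3, -8/5)
4. R lies on line NW with NR:RW = 1:(-2) ⇒ R = (2, 0)
5. J lies on line NS with NJ:JS = 3:2 ⇒ J = (2/5, 3/5)
2·[JGD] = 158/75, 2·[DRS] = 58/15
[JGD]:[DRS] = 158/75:58/15 = 79/145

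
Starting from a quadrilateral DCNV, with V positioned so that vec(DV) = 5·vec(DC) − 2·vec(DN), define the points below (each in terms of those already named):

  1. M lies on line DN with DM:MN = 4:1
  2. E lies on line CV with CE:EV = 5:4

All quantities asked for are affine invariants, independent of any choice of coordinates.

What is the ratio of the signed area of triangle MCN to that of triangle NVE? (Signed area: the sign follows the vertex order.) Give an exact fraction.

Choose coordinates D = (0, 0), C = (1, 0), N = (0, 1), V = (5, -2).
1. M lies on line DN with DM:MN = 4:1 ⇒ M = (0, 4/5)
2. E lies on line CV with CE:EV = 5:4 ⇒ E = (29/9, -10/9)
2·[MCN] = 1/5, 2·[NVE] = -8/9
[MCN]:[NVE] = 1/5:-8/9 = -9/40

[MCN]:[NVE] = -9/40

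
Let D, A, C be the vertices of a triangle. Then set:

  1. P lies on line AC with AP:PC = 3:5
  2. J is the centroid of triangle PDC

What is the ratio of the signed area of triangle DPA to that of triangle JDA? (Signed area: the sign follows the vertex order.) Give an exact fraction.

Assign D = (0, 0), A = (1, 0), C = (0, 1) — the answer is frame-independent, so this choice is without loss of generality.
1. P lies on line AC with AP:PC = 3:5 ⇒ P = (5/8, 3/8)
2. J is the centroid of triangle PDC ⇒ J = (5/24, 11/24)
2·[DPA] = -3/8, 2·[JDA] = 11/24
[DPA]:[JDA] = -3/8:11/24 = -9/11

[DPA]:[JDA] = -9/11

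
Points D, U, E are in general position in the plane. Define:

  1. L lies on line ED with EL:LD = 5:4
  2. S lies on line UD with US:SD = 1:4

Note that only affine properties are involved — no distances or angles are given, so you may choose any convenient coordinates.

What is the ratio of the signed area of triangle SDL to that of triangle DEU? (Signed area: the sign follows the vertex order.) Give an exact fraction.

Set D = (0, 0), U = (1, 0), E = (0, 1); any affine frame gives the same invariant.
1. L lies on line ED with EL:LD = 5:4 ⇒ L = (0, 4/9)
2. S lies on line UD with US:SD = 1:4 ⇒ S = (4/5, 0)
2·[SDL] = -16/45, 2·[DEU] = -1
[SDL]:[DEU] = -16/45:-1 = 16/45

[SDL]:[DEU] = 16/45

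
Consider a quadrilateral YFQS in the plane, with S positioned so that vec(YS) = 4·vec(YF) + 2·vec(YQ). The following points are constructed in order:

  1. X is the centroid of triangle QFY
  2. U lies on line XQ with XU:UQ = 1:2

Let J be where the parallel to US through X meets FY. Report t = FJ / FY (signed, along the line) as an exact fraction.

Set Y = (0, 0), F = (1, 0), Q = (0, 1), S = (4, 2); any affine frame gives the same invariant.
1. X is the centroid of triangle QFY ⇒ X = (1/3, 1/3)
2. U lies on line XQ with XU:UQ = 1:2 ⇒ U = (2/9, 5/9)
through X parallel to US: direction (34/9, 13/9); meets FY at J = (-7/13, 0)
J = F + t·(Y−F) with t = 20/13

t = 20/13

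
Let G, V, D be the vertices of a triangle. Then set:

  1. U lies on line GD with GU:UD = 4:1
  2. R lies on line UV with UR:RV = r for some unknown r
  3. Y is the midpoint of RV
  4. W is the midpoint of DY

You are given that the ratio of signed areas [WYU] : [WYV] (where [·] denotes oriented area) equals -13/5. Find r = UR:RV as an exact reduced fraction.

Set G = (0, 0), V = (1, 0), D = (0, 1); any affine frame gives the same invariant.
1. U lies on line GD with GU:UD = 4:1 ⇒ U = (0, 4/5)
2. With UR:RV = r, write λ = r/(r+1) so R = U + λ·(V−U); R is affine-linear in λ
3. Y is the midpoint of RV ⇒ Y is an affine combination of earlier points and hence also affine-linear in λ
4. W is the midpoint of DY ⇒ W is an affine combination of earlier points and hence also affine-linear in λ
Every point depending on R is an affine combination of R and λ-independent points, so each such coordinate is linear in λ; the λ² term in each signed area is a multiple of (V−U)×(V−U) = 0, so 2·[WYU] and 2·[WYV] are each linear in λ. Evaluating at λ=0 and λ=1:
  2·[WYU] = -1/20·λ − 1/20,   2·[WYV] = -1/20·λ + 1/20
So [WYU]:[WYV] = (-1/20·λ − 1/20) / (-1/20·λ + 1/20). Setting this equal to -13/5:
  -1/20·λ − 1/20 = -13/5·(-1/20·λ + 1/20)  ⇒  λ = 4/9
Then r = λ/(1−λ) = (4/9)/(5/9) = 4/5. Check: with r = 4/5, R = (4/9, 4/9) and [WYU]:[WYV] = -13/5 as required.

r = 4/5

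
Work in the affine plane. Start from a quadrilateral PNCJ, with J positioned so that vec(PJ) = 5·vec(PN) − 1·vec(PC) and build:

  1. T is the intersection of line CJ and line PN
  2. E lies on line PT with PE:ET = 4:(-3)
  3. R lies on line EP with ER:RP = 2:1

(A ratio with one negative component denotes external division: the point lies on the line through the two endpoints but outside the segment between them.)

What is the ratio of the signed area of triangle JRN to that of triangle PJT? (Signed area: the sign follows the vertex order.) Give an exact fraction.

Work in coordinates with P = (0, 0), N = (1, 0), C = (0, 1), J = (5, -1).
1. T is the intersection of line CJ and line PN ⇒ T = (5/2, 0)
2. E lies on line PT with PE:ET = 4:(-3) ⇒ E = (10, 0)
3. R lies on line EP with ER:RP = 2:1 ⇒ R = (10/3, 0)
2·[JRN] = 7/3, 2·[PJT] = 5/2
[JRN]:[PJT] = 7/3:5/2 = 14/15

[JRN]:[PJT] = 14/15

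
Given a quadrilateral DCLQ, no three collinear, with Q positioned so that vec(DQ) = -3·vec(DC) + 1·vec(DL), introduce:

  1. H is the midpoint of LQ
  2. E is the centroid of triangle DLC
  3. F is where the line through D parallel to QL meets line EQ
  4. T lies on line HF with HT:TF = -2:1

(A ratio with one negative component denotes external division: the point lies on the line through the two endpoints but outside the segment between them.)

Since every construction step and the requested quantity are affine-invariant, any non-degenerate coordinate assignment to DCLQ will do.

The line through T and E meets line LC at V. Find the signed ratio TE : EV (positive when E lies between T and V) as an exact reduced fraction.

TE:EV = -23/2

Assign D = (0, 0), C = (1, 0), L = (0, 1), Q = (-3, 1) — the answer is frame-independent, so this choice is without loss of generality.
1. H is the midpoint of LQ ⇒ H = (-3/2, 1)
2. E is the centroid of triangle DLC ⇒ E = (1/3, 1/3)
3. F is where the line through D parallel to QL meets line EQ ⇒ F = (2, 0)
4. T lies on line HF with HT:TF = -2:1 ⇒ T = (11/2, -1)
line TE meets LC at V = (18/23, 5/23)
E = T + t·(V−T) with t = 23/21, so TE:EV = 23/21:-2/21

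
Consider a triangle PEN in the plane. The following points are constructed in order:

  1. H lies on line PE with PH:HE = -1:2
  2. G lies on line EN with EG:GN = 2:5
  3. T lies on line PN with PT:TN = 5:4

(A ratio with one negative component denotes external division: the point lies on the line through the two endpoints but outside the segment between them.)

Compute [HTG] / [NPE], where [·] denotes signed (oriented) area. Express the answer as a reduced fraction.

Choose coordinates P = (0, 0), E = (1, 0), N = (0, 1).
1. H lies on line PE with PH:HE = -1:2 ⇒ H = (-1, 0)
2. G lies on line EN with EG:GN = 2:5 ⇒ G = (5/7, 2/7)
3. T lies on line PN with PT:TN = 5:4 ⇒ T = (0, 5/9)
2·[HTG] = -2/3, 2·[NPE] = 1
[HTG]:[NPE] = -2/3:1 = -2/3

[HTG]:[NPE] = -2/3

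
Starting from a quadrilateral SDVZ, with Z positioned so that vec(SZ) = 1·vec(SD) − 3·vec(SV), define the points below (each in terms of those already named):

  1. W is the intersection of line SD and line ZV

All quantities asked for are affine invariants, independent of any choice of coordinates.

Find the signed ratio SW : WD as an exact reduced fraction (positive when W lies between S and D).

Work in coordinates with S = (0, 0), D = (1, 0), V = (0, 1), Z = (1, -3).
1. W is the intersection of line SD and line ZV ⇒ W = (1/4, 0)
W = S + t·(D−S) with t = 1/4, so SW:WD = t:(1−t) = 1/4:3/4

SW:WD = 1/3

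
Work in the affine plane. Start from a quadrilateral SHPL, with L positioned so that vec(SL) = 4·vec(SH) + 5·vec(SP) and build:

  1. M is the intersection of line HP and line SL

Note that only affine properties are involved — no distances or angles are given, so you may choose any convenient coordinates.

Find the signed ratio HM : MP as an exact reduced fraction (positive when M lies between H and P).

HM:MP = 5/4

Work in coordinates with S = (0, 0), H = (1, 0), P = (0, 1), L = (4, 5).
1. M is the intersection of line HP and line SL ⇒ M = (4/9, 5/9)
M = H + t·(P−H) with t = 5/9, so HM:MP = t:(1−t) = 5/9:4/9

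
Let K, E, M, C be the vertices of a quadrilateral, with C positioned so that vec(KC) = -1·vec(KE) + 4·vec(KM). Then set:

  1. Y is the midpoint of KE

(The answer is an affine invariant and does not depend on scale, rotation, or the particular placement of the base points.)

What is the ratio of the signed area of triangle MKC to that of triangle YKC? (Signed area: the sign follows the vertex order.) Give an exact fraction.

Assign K = (0, 0), E = (1, 0), M = (0, 1), C = (-1, 4) — the answer is frame-independent, so this choice is without loss of generality.
1. Y is the midpoint of KE ⇒ Y = (1/2, 0)
2·[MKC] = -1, 2·[YKC] = -2
[MKC]:[YKC] = -1:-2 = 1/2

[MKC]:[YKC] = 1/2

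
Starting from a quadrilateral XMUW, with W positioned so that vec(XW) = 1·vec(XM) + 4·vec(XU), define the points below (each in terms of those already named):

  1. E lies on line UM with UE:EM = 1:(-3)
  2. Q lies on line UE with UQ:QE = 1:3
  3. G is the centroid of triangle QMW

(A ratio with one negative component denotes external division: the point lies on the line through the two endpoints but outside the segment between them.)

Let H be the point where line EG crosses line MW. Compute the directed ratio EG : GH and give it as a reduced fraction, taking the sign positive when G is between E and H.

EG:GH = 3

Set X = (0, 0), M = (1, 0), U = (0, 1), W = (1, 4); any affine frame gives the same invariant.
1. E lies on line UM with UE:EM = 1:(-3) ⇒ E = (-1/2, 3/2)
2. Q lies on line UE with UQ:QE = 1:3 ⇒ Q = (-1/8, 9/8)
3. G is the centroid of triangle QMW ⇒ G = (5/8, 41/24)
line EG meets MW at H = (1, 16/9)
G = E + t·(H−E) with t = 3/4, so EG:GH = 3/4:1/4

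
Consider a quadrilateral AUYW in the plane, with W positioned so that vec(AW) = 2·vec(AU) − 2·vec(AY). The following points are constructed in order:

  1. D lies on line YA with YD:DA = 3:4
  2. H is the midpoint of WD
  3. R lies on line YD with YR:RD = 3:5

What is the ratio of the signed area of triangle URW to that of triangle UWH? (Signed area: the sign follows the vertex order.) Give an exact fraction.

Work in coordinates with A = (0, 0), U = (1, 0), Y = (0, 1), W = (2, -2).
1. D lies on line YA with YD:DA = 3:4 ⇒ D = (0, 4/7)
2. H is the midpoint of WD ⇒ H = (1, -5/7)
3. R lies on line YD with YR:RD = 3:5 ⇒ R = (0, 47/56)
2·[URW] = 65/56, 2·[UWH] = -5/7
[URW]:[UWH] = 65/56:-5/7 = -13/8

[URW]:[UWH] = -13/8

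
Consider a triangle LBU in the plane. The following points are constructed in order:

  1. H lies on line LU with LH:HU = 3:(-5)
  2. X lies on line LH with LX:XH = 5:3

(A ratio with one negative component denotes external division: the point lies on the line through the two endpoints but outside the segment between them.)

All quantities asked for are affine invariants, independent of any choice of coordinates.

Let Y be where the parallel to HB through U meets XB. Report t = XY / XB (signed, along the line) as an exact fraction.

Assign L = (0, 0), B = (1, 0), U = (0, 1) — the answer is frame-independent, so this choice is without loss of generality.
1. H lies on line LU with LH:HU = 3:(-5) ⇒ H = (0, -3/2)
2. X lies on line LH with LX:XH = 5:3 ⇒ X = (0, -15/16)
through U parallel to HB: direction (1, 3/2); meets XB at Y = (-31/9, -25/6)
Y = X + t·(B−X) with t = -31/9

t = -31/9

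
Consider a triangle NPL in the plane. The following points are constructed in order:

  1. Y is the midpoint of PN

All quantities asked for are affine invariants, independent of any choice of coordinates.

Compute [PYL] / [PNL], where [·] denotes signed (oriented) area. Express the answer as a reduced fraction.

[PYL]:[PNL] = 1/2

Choose coordinates N = (0, 0), P = (1, 0), L = (0, 1).
1. Y is the midpoint of PN ⇒ Y = (1/2, 0)
2·[PYL] = -1/2, 2·[PNL] = -1
[PYL]:[PNL] = -1/2:-1 = 1/2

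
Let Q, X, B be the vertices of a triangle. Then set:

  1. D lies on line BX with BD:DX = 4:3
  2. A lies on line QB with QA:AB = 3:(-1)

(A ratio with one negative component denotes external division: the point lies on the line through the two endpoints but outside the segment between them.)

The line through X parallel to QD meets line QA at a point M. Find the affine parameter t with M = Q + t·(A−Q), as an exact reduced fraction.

t = -1/2

Work in coordinates with Q = (0, 0), X = (1, 0), B = (0, 1).
1. D lies on line BX with BD:DX = 4:3 ⇒ D = (4/7, 3/7)
2. A lies on line QB with QA:AB = 3:(-1) ⇒ A = (0, 3/2)
through X parallel to QD: direction (4/7, 3/7); meets QA at M = (0, -3/4)
M = Q + t·(A−Q) with t = -1/2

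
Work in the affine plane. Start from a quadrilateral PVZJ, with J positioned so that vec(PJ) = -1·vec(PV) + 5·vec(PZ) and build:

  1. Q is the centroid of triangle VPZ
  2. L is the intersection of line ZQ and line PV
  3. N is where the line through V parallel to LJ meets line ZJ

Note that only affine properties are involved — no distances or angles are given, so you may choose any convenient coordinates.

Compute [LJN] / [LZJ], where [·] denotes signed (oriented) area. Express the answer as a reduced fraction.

Set P = (0, 0), V = (1, 0), Z = (0, 1), J = (-1, 5); any affine frame gives the same invariant.
1. Q is the centroid of triangle VPZ ⇒ Q = (1/3, 1/3)
2. L is the intersection of line ZQ and line PV ⇒ L = (1/2, 0)
3. N is where the line through V parallel to LJ meets line ZJ ⇒ N = (-7/2, 15)
2·[LJN] = -5/2, 2·[LZJ] = -1
[LJN]:[LZJ] = -5/2:-1 = 5/2

[LJN]:[LZJ] = 5/2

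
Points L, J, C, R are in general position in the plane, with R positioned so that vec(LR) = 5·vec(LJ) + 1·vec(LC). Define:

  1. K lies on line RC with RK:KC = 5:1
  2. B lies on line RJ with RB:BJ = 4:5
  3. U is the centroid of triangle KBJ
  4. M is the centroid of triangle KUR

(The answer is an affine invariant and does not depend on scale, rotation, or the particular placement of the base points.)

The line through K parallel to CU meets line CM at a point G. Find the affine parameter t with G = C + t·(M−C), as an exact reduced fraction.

t = 3/7

Set L = (0, 0), J = (1, 0), C = (0, 1), R = (5, 1); any affine frame gives the same invariant.
1. K lies on line RC with RK:KC = 5:1 ⇒ K = (5/6, 1)
2. B lies on line RJ with RB:BJ = 4:5 ⇒ B = (29/9, 5/9)
3. U is the centroid of triangle KBJ ⇒ U = (91/54, 14/27)
4. M is the centroid of triangle KUR ⇒ M = (203/81, 68/81)
through K parallel to CU: direction (91/54, -13/27); meets CM at G = (29/27, 176/189)
G = C + t·(M−C) with t = 3/7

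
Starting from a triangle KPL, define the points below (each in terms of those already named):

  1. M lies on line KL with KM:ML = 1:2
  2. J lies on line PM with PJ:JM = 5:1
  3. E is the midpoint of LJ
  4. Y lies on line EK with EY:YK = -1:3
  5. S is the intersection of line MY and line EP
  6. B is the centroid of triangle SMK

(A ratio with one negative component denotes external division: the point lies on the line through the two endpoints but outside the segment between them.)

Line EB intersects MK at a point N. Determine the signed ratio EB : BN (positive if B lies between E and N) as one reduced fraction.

EB:BN = 35/12

Assign K = (0, 0), P = (1, 0), L = (0, 1) — the answer is frame-independent, so this choice is without loss of generality.
1. M lies on line KL with KM:ML = 1:2 ⇒ M = (0, 1/3)
2. J lies on line PM with PJ:JM = 5:1 ⇒ J = (1/6, 5/18)
3. E is the midpoint of LJ ⇒ E = (1/12, 23/36)
4. Y lies on line EK with EY:YK = -1:3 ⇒ Y = (1/8, 23/24)
5. S is the intersection of line MY and line EP ⇒ S = (3/47, 92/141)
6. B is the centroid of triangle SMK ⇒ B = (1/47, 139/423)
line EB meets MK at N = (0, 2/9)
B = E + t·(N−E) with t = 35/47, so EB:BN = 35/47:12/47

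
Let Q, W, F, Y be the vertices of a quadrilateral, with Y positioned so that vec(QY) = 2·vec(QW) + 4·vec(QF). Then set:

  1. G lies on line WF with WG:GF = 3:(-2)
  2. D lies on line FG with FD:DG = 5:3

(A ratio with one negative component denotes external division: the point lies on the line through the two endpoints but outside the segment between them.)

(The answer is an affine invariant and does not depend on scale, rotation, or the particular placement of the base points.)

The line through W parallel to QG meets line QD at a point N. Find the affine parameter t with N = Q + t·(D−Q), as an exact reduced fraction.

t = 4

Set Q = (0, 0), W = (1, 0), F = (0, 1), Y = (2, 4); any affine frame gives the same invariant.
1. G lies on line WF with WG:GF = 3:(-2) ⇒ G = (-2, 3)
2. D lies on line FG with FD:DG = 5:3 ⇒ D = (-5/4, 9/4)
through W parallel to QG: direction (-2, 3); meets QD at N = (-5, 9)
N = Q + t·(D−Q) with t = 4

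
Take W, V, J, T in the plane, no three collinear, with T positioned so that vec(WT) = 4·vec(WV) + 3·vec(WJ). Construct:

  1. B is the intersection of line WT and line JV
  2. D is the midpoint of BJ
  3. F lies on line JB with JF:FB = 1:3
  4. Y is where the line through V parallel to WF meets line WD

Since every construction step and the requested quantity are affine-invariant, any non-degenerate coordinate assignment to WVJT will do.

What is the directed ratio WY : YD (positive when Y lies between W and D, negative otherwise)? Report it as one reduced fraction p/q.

WY:YD = -6/5

Choose coordinates W = (0, 0), V = (1, 0), J = (0, 1), T = (4, 3).
1. B is the intersection of line WT and line JV ⇒ B = (4/7, 3/7)
2. D is the midpoint of BJ ⇒ D = (2/7, 5/7)
3. F lies on line JB with JF:FB = 1:3 ⇒ F = (1/7, 6/7)
4. Y is where the line through V parallel to WF meets line WD ⇒ Y = (12/7, 30/7)
Y = W + t·(D−W) with t = 6, so WY:YD = t:(1−t) = 6:-5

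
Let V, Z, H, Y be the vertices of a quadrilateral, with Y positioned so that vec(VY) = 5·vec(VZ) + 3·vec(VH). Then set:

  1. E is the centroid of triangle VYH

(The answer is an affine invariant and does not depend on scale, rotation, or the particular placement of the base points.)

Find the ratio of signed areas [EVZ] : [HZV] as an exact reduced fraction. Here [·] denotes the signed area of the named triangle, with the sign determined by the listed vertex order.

Choose coordinates V = (0, 0), Z = (1, 0), H = (0, 1), Y = (5, 3).
1. E is the centroid of triangle VYH ⇒ E = (5/3, 4/3)
2·[EVZ] = 4/3, 2·[HZV] = -1
[EVZ]:[HZV] = 4/3:-1 = -4/3

[EVZ]:[HZV] = -4/3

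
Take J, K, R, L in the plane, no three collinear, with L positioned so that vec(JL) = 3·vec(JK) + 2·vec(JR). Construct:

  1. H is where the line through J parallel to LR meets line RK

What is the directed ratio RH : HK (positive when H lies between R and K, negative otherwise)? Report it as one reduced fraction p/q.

RH:HK = 3

Work in coordinates with J = (0, 0), K = (1, 0), R = (0, 1), L = (3, 2).
1. H is where the line through J parallel to LR meets line RK ⇒ H = (3/4, 1/4)
H = R + t·(K−R) with t = 3/4, so RH:HK = t:(1−t) = 3/4:1/4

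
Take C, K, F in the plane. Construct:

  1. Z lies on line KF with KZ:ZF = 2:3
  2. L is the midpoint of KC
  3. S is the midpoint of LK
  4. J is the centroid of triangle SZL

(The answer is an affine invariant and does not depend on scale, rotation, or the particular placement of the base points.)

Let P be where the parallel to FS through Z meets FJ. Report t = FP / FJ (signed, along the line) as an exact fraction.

Choose coordinates C = (0, 0), K = (1, 0), F = (0, 1).
1. Z lies on line KF with KZ:ZF = 2:3 ⇒ Z = (3/5, 2/5)
2. L is the midpoint of KC ⇒ L = (1/2, 0)
3. S is the midpoint of LK ⇒ S = (3/4, 0)
4. J is the centroid of triangle SZL ⇒ J = (37/60, 2/15)
through Z parallel to FS: direction (3/4, -1); meets FJ at P = (-111/40, 49/10)
P = F + t·(J−F) with t = -9/2

t = -9/2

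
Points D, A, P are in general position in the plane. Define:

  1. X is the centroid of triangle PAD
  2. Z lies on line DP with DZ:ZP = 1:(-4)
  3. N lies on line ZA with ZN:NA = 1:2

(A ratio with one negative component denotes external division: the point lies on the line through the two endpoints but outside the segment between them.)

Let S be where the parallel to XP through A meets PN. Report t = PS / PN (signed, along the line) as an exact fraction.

t = -9/5

Choose coordinates D = (0, 0), A = (1, 0), P = (0, 1).
1. X is the centroid of triangle PAD ⇒ X = (1/3, 1/3)
2. Z lies on line DP with DZ:ZP = 1:(-4) ⇒ Z = (0, -1/3)
3. N lies on line ZA with ZN:NA = 1:2 ⇒ N = (1/3, -2/9)
through A parallel to XP: direction (-1/3, 2/3); meets PN at S = (-3/5, 16/5)
S = P + t·(N−P) with t = -9/5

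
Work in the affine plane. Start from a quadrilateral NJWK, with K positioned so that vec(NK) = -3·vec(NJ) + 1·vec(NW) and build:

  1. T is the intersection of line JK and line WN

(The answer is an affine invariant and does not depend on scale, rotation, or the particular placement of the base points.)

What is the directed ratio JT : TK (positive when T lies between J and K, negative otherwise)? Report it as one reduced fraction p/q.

Work in coordinates with N = (0, 0), J = (1, 0), W = (0, 1), K = (-3, 1).
1. T is the intersection of line JK and line WN ⇒ T = (0, 1/4)
T = J + t·(K−J) with t = 1/4, so JT:TK = t:(1−t) = 1/4:3/4

JT:TK = 1/3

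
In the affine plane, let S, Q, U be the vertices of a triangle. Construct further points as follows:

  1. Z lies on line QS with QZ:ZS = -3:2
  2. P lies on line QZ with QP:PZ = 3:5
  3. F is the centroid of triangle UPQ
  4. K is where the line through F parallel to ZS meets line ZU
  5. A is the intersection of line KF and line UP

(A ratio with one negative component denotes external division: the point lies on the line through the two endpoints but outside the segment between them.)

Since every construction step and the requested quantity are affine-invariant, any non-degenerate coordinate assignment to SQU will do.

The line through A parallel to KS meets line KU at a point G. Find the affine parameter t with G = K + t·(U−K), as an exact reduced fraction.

t = 5/16

Choose coordinates S = (0, 0), Q = (1, 0), U = (0, 1).
1. Z lies on line QS with QZ:ZS = -3:2 ⇒ Z = (-2, 0)
2. P lies on line QZ with QP:PZ = 3:5 ⇒ P = (-1/8, 0)
3. F is the centroid of triangle UPQ ⇒ F = (7/24, 1/3)
4. K is where the line through F parallel to ZS meets line ZU ⇒ K = (-4/3, 1/3)
5. A is the intersection of line KF and line UP ⇒ A = (-1/12, 1/3)
through A parallel to KS: direction (4/3, -1/3); meets KU at G = (-11/12, 13/24)
G = K + t·(U−K) with t = 5/16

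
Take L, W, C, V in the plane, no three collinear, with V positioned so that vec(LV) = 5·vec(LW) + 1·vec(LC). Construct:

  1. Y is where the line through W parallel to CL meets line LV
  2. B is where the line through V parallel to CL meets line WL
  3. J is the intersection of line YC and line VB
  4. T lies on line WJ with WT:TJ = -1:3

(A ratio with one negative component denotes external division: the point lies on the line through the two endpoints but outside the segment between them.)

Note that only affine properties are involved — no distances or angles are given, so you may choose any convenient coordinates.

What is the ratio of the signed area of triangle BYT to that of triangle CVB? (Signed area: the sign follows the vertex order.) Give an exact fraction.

[BYT]:[CVB] = 24/25

Work in coordinates with L = (0, 0), W = (1, 0), C = (0, 1), V = (5, 1).
1. Y is where the line through W parallel to CL meets line LV ⇒ Y = (1, 1/5)
2. B is where the line through V parallel to CL meets line WL ⇒ B = (5, 0)
3. J is the intersection of line YC and line VB ⇒ J = (5, -3)
4. T lies on line WJ with WT:TJ = -1:3 ⇒ T = (-1, 3/2)
2·[BYT] = -24/5, 2·[CVB] = -5
[BYT]:[CVB] = -24/5:-5 = 24/25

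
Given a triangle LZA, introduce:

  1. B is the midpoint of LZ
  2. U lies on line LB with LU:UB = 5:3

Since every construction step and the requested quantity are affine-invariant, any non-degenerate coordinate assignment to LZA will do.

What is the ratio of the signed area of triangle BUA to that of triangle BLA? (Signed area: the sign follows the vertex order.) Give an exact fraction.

[BUA]:[BLA] = 3/8

Assign L = (0, 0), Z = (1, 0), A = (0, 1) — the answer is frame-independent, so this choice is without loss of generality.
1. B is the midpoint of LZ ⇒ B = (1/2, 0)
2. U lies on line LB with LU:UB = 5:3 ⇒ U = (5/16, 0)
2·[BUA] = -3/16, 2·[BLA] = -1/2
[BUA]:[BLA] = -3/16:-1/2 = 3/8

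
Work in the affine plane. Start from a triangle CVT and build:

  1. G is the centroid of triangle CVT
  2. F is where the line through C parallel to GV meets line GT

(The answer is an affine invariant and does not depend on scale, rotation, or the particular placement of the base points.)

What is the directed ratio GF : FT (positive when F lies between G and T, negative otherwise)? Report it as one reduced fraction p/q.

GF:FT = -1/2

Set C = (0, 0), V = (1, 0), T = (0, 1); any affine frame gives the same invariant.
1. G is the centroid of triangle CVT ⇒ G = (1/3, 1/3)
2. F is where the line through C parallel to GV meets line GT ⇒ F = (2/3, -1/3)
F = G + t·(T−G) with t = -1, so GF:FT = t:(1−t) = -1:2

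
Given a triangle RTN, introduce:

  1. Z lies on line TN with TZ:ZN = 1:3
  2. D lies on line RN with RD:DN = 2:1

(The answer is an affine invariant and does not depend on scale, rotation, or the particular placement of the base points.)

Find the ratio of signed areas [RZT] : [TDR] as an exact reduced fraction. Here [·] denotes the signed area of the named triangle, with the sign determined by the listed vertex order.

[RZT]:[TDR] = -3/8

Choose coordinates R = (0, 0), T = (1, 0), N = (0, 1).
1. Z lies on line TN with TZ:ZN = 1:3 ⇒ Z = (3/4, 1/4)
2. D lies on line RN with RD:DN = 2:1 ⇒ D = (0, 2/3)
2·[RZT] = -1/4, 2·[TDR] = 2/3
[RZT]:[TDR] = -1/4:2/3 = -3/8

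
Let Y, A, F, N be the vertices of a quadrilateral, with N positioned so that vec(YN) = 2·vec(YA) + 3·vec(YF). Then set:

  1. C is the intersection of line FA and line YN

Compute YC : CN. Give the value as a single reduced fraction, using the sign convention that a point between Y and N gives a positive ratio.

YC:CN = 1/4

Assign Y = (0, 0), A = (1, 0), F = (0, 1), N = (2, 3) — the answer is frame-independent, so this choice is without loss of generality.
1. C is the intersection of line FA and line YN ⇒ C = (2/5, 3/5)
C = Y + t·(N−Y) with t = 1/5, so YC:CN = t:(1−t) = 1/5:4/5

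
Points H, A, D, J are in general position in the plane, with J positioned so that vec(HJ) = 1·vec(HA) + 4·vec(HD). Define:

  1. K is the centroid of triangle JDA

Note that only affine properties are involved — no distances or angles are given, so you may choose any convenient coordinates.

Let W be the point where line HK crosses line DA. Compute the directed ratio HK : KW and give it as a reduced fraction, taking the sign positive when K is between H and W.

HK:KW = -7/4

Set H = (0, 0), A = (1, 0), D = (0, 1), J = (1, 4); any affine frame gives the same invariant.
1. K is the centroid of triangle JDA ⇒ K = (2/3, 5/3)
line HK meets DA at W = (2/7, 5/7)
K = H + t·(W−H) with t = 7/3, so HK:KW = 7/3:-4/3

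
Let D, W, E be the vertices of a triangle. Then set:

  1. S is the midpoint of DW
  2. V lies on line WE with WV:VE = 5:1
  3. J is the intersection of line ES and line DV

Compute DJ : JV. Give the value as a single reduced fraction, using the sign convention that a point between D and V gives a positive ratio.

Set D = (0, 0), W = (1, 0), E = (0, 1); any affine frame gives the same invariant.
1. S is the midpoint of DW ⇒ S = (1/2, 0)
2. V lies on line WE with WV:VE = 5:1 ⇒ V = (1/6, 5/6)
3. J is the intersection of line ES and line DV ⇒ J = (1/7, 5/7)
J = D + t·(V−D) with t = 6/7, so DJ:JV = t:(1−t) = 6/7:1/7

DJ:JV = 6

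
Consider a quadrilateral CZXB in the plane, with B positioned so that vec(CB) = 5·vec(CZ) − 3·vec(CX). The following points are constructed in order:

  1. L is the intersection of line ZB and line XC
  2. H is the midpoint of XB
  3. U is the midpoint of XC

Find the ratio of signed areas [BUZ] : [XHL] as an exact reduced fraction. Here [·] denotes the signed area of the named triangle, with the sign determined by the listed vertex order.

Assign C = (0, 0), Z = (1, 0), X = (0, 1), B = (5, -3) — the answer is frame-independent, so this choice is without loss of generality.
1. L is the intersection of line ZB and line XC ⇒ L = (0, 3/4)
2. H is the midpoint of XB ⇒ H = (5/2, -1)
3. U is the midpoint of XC ⇒ U = (0, 1/2)
2·[BUZ] = -1, 2·[XHL] = -5/8
[BUZ]:[XHL] = -1:-5/8 = 8/5

[BUZ]:[XHL] = 8/5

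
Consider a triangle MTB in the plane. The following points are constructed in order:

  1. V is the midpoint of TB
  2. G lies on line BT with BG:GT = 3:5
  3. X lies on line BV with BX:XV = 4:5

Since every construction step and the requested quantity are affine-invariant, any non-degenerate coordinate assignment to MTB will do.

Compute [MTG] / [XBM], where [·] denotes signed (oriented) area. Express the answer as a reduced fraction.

Set M = (0, 0), T = (1, 0), B = (0, 1); any affine frame gives the same invariant.
1. V is the midpoint of TB ⇒ V = (1/2, 1/2)
2. G lies on line BT with BG:GT = 3:5 ⇒ G = (3/8, 5/8)
3. X lies on line BV with BX:XV = 4:5 ⇒ X = (2/9, 7/9)
2·[MTG] = 5/8, 2·[XBM] = 2/9
[MTG]:[XBM] = 5/8:2/9 = 45/16

[MTG]:[XBM] = 45/16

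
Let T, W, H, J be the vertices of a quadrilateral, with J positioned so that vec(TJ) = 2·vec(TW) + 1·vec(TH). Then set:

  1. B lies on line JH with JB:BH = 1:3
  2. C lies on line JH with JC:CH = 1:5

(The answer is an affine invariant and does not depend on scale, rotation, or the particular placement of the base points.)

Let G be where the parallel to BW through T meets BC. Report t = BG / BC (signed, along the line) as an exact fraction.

t = -6

Assign T = (0, 0), W = (1, 0), H = (0, 1), J = (2, 1) — the answer is frame-independent, so this choice is without loss of generality.
1. B lies on line JH with JB:BH = 1:3 ⇒ B = (3/2, 1)
2. C lies on line JH with JC:CH = 1:5 ⇒ C = (5/3, 1)
through T parallel to BW: direction (-1/2, -1); meets BC at G = (1/2, 1)
G = B + t·(C−B) with t = -6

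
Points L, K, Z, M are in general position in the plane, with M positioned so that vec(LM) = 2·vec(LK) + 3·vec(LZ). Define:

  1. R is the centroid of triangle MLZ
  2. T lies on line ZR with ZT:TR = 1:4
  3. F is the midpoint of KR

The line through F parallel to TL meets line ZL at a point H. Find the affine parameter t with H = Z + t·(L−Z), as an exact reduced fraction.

Assign L = (0, 0), K = (1, 0), Z = (0, 1), M = (2, 3) — the answer is frame-independent, so this choice is without loss of generality.
1. R is the centroid of triangle MLZ ⇒ R = (2/3, 4/3)
2. T lies on line ZR with ZT:TR = 1:4 ⇒ T = (2/15, 16/15)
3. F is the midpoint of KR ⇒ F = (5/6, 2/3)
through F parallel to TL: direction (-2/15, -16/15); meets ZL at H = (0, -6)
H = Z + t·(L−Z) with t = 7

t = 7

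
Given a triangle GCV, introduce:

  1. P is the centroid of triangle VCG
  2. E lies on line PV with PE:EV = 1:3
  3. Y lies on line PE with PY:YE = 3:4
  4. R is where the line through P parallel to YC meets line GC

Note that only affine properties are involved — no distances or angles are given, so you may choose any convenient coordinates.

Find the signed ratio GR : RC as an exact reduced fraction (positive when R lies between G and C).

Choose coordinates G = (0, 0), C = (1, 0), V = (0, 1).
1. P is the centroid of triangle VCG ⇒ P = (1/3, 1/3)
2. E lies on line PV with PE:EV = 1:3 ⇒ E = (1/4, 1/2)
3. Y lies on line PE with PY:YE = 3:4 ⇒ Y = (25/84, 17/42)
4. R is where the line through P parallel to YC meets line GC ⇒ R = (31/34, 0)
R = G + t·(C−G) with t = 31/34, so GR:RC = t:(1−t) = 31/34:3/34

GR:RC = 31/3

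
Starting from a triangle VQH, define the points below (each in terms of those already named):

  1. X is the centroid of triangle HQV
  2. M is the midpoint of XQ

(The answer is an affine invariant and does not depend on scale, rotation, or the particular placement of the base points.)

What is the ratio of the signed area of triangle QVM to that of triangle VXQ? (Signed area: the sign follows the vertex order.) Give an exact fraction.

[QVM]:[VXQ] = 1/2

Choose coordinates V = (0, 0), Q = (1, 0), H = (0, 1).
1. X is the centroid of triangle HQV ⇒ X = (1/3, 1/3)
2. M is the midpoint of XQ ⇒ M = (2/3, 1/6)
2·[QVM] = -1/6, 2·[VXQ] = -1/3
[QVM]:[VXQ] = -1/6:-1/3 = 1/2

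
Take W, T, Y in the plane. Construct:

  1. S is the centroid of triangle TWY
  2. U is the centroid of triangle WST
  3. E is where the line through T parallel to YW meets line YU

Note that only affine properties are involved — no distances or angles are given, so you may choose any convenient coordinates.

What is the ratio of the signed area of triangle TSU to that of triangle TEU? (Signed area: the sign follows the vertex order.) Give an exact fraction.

Choose coordinates W = (0, 0), T = (1, 0), Y = (0, 1).
1. S is the centroid of triangle TWY ⇒ S = (1/3, 1/3)
2. U is the centroid of triangle WST ⇒ U = (4/9, 1/9)
3. E is where the line through T parallel to YW meets line YU ⇒ E = (1, -1)
2·[TSU] = 1/9, 2·[TEU] = -5/9
[TSU]:[TEU] = 1/9:-5/9 = -1/5

[TSU]:[TEU] = -1/5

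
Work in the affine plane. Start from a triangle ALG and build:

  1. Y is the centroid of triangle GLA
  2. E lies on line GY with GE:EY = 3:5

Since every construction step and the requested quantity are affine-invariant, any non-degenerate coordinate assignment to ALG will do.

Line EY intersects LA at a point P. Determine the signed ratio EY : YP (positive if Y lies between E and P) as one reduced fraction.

EY:YP = 5/4

Assign A = (0, 0), L = (1, 0), G = (0, 1) — the answer is frame-independent, so this choice is without loss of generality.
1. Y is the centroid of triangle GLA ⇒ Y = (1/3, 1/3)
2. E lies on line GY with GE:EY = 3:5 ⇒ E = (1/8, 3/4)
line EY meets LA at P = (1/2, 0)
Y = E + t·(P−E) with t = 5/9, so EY:YP = 5/9:4/9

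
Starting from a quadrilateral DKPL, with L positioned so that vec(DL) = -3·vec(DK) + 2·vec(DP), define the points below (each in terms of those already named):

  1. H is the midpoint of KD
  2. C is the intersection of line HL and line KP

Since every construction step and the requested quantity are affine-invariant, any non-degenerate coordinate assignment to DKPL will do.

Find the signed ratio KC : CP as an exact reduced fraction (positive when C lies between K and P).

Set D = (0, 0), K = (1, 0), P = (0, 1), L = (-3, 2); any affine frame gives the same invariant.
1. H is the midpoint of KD ⇒ H = (1/2, 0)
2. C is the intersection of line HL and line KP ⇒ C = (5/3, -2/3)
C = K + t·(P−K) with t = -2/3, so KC:CP = t:(1−t) = -2/3:5/3

KC:CP = -2/5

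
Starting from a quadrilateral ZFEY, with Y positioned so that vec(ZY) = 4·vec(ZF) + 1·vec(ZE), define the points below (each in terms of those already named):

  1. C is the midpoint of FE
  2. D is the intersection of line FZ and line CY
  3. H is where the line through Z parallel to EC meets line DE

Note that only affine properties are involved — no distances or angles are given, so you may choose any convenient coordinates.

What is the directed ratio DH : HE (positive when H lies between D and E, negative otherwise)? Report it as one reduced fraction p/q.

DH:HE = 3

Set Z = (0, 0), F = (1, 0), E = (0, 1), Y = (4, 1); any affine frame gives the same invariant.
1. C is the midpoint of FE ⇒ C = (1/2, 1/2)
2. D is the intersection of line FZ and line CY ⇒ D = (-3, 0)
3. H is where the line through Z parallel to EC meets line DE ⇒ H = (-3/4, 3/4)
H = D + t·(E−D) with t = 3/4, so DH:HE = t:(1−t) = 3/4:1/4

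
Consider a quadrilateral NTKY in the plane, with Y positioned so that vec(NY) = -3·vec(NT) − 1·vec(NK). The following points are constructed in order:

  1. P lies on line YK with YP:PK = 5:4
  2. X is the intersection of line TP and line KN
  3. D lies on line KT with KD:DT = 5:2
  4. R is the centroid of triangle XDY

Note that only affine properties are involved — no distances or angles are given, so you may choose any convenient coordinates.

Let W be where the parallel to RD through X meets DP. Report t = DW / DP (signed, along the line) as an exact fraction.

t = 1/69

Set N = (0, 0), T = (1, 0), K = (0, 1), Y = (-3, -1); any affine frame gives the same invariant.
1. P lies on line YK with YP:PK = 5:4 ⇒ P = (-4/3, 1/9)
2. X is the intersection of line TP and line KN ⇒ X = (0, 1/21)
3. D lies on line KT with KD:DT = 5:2 ⇒ D = (5/7, 2/7)
4. R is the centroid of triangle XDY ⇒ R = (-16/21, -2/9)
through X parallel to RD: direction (31/21, 32/63); meets DP at W = (992/1449, 1231/4347)
W = D + t·(P−D) with t = 1/69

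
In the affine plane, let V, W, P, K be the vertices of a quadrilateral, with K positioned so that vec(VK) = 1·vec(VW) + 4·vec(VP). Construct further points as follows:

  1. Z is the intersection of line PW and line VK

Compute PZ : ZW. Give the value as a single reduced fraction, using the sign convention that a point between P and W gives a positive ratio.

Assign V = (0, 0), W = (1, 0), P = (0, 1), K = (1, 4) — the answer is frame-independent, so this choice is without loss of generality.
1. Z is the intersection of line PW and line VK ⇒ Z = (1/5, 4/5)
Z = P + t·(W−P) with t = 1/5, so PZ:ZW = t:(1−t) = 1/5:4/5

PZ:ZW = 1/4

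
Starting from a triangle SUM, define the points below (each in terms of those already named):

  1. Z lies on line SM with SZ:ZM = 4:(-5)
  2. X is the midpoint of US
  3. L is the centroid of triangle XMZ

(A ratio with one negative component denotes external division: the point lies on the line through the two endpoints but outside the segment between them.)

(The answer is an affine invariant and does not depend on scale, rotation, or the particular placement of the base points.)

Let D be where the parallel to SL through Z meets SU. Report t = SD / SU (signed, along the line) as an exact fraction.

Assign S = (0, 0), U = (1, 0), M = (0, 1) — the answer is frame-independent, so this choice is without loss of generality.
1. Z lies on line SM with SZ:ZM = 4:(-5) ⇒ Z = (0, -4)
2. X is the midpoint of US ⇒ X = (1/2, 0)
3. L is the centroid of triangle XMZ ⇒ L = (1/6, -1)
through Z parallel to SL: direction (1/6, -1); meets SU at D = (-2/3, 0)
D = S + t·(U−S) with t = -2/3

t = -2/3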